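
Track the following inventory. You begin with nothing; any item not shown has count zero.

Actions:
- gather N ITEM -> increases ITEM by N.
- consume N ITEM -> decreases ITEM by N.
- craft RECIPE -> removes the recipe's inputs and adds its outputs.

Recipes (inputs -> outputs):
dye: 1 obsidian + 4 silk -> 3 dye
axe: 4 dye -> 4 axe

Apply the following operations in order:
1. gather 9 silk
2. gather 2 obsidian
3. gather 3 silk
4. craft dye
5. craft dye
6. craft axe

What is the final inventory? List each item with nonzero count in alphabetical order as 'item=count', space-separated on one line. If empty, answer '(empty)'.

Answer: axe=4 dye=2 silk=4

Derivation:
After 1 (gather 9 silk): silk=9
After 2 (gather 2 obsidian): obsidian=2 silk=9
After 3 (gather 3 silk): obsidian=2 silk=12
After 4 (craft dye): dye=3 obsidian=1 silk=8
After 5 (craft dye): dye=6 silk=4
After 6 (craft axe): axe=4 dye=2 silk=4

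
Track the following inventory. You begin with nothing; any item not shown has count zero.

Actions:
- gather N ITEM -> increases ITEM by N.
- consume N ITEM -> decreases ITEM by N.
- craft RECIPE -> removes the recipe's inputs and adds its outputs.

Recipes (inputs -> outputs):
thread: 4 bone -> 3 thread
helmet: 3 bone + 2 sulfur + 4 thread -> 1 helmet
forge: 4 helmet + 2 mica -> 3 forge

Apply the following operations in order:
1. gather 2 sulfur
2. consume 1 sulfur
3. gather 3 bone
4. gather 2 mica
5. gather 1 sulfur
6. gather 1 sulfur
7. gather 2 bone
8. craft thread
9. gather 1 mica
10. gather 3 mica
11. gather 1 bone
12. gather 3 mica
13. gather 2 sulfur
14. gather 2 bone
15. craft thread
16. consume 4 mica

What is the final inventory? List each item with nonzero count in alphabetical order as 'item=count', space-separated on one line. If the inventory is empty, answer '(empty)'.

After 1 (gather 2 sulfur): sulfur=2
After 2 (consume 1 sulfur): sulfur=1
After 3 (gather 3 bone): bone=3 sulfur=1
After 4 (gather 2 mica): bone=3 mica=2 sulfur=1
After 5 (gather 1 sulfur): bone=3 mica=2 sulfur=2
After 6 (gather 1 sulfur): bone=3 mica=2 sulfur=3
After 7 (gather 2 bone): bone=5 mica=2 sulfur=3
After 8 (craft thread): bone=1 mica=2 sulfur=3 thread=3
After 9 (gather 1 mica): bone=1 mica=3 sulfur=3 thread=3
After 10 (gather 3 mica): bone=1 mica=6 sulfur=3 thread=3
After 11 (gather 1 bone): bone=2 mica=6 sulfur=3 thread=3
After 12 (gather 3 mica): bone=2 mica=9 sulfur=3 thread=3
After 13 (gather 2 sulfur): bone=2 mica=9 sulfur=5 thread=3
After 14 (gather 2 bone): bone=4 mica=9 sulfur=5 thread=3
After 15 (craft thread): mica=9 sulfur=5 thread=6
After 16 (consume 4 mica): mica=5 sulfur=5 thread=6

Answer: mica=5 sulfur=5 thread=6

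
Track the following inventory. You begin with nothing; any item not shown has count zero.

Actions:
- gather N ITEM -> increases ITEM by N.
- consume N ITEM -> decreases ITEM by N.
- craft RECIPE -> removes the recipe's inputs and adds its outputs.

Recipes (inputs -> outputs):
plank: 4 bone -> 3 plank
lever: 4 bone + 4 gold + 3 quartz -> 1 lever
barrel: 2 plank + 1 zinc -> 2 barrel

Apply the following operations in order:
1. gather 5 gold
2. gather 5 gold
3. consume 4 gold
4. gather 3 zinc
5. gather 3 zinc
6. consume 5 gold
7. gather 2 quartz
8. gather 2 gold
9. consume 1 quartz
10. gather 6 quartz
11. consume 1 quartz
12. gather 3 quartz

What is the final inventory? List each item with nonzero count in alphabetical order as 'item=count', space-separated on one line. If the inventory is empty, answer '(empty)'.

Answer: gold=3 quartz=9 zinc=6

Derivation:
After 1 (gather 5 gold): gold=5
After 2 (gather 5 gold): gold=10
After 3 (consume 4 gold): gold=6
After 4 (gather 3 zinc): gold=6 zinc=3
After 5 (gather 3 zinc): gold=6 zinc=6
After 6 (consume 5 gold): gold=1 zinc=6
After 7 (gather 2 quartz): gold=1 quartz=2 zinc=6
After 8 (gather 2 gold): gold=3 quartz=2 zinc=6
After 9 (consume 1 quartz): gold=3 quartz=1 zinc=6
After 10 (gather 6 quartz): gold=3 quartz=7 zinc=6
After 11 (consume 1 quartz): gold=3 quartz=6 zinc=6
After 12 (gather 3 quartz): gold=3 quartz=9 zinc=6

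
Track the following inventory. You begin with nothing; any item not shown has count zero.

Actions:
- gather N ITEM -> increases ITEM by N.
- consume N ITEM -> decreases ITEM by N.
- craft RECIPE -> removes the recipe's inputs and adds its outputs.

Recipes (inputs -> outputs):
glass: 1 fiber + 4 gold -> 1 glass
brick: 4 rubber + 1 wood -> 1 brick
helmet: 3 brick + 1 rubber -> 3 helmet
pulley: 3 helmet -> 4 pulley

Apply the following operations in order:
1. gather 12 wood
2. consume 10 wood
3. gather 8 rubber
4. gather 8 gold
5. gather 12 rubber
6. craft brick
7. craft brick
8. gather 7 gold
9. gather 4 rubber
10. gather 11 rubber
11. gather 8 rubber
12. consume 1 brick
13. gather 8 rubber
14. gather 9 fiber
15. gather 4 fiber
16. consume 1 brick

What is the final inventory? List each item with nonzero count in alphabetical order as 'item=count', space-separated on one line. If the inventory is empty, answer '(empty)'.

Answer: fiber=13 gold=15 rubber=43

Derivation:
After 1 (gather 12 wood): wood=12
After 2 (consume 10 wood): wood=2
After 3 (gather 8 rubber): rubber=8 wood=2
After 4 (gather 8 gold): gold=8 rubber=8 wood=2
After 5 (gather 12 rubber): gold=8 rubber=20 wood=2
After 6 (craft brick): brick=1 gold=8 rubber=16 wood=1
After 7 (craft brick): brick=2 gold=8 rubber=12
After 8 (gather 7 gold): brick=2 gold=15 rubber=12
After 9 (gather 4 rubber): brick=2 gold=15 rubber=16
After 10 (gather 11 rubber): brick=2 gold=15 rubber=27
After 11 (gather 8 rubber): brick=2 gold=15 rubber=35
After 12 (consume 1 brick): brick=1 gold=15 rubber=35
After 13 (gather 8 rubber): brick=1 gold=15 rubber=43
After 14 (gather 9 fiber): brick=1 fiber=9 gold=15 rubber=43
After 15 (gather 4 fiber): brick=1 fiber=13 gold=15 rubber=43
After 16 (consume 1 brick): fiber=13 gold=15 rubber=43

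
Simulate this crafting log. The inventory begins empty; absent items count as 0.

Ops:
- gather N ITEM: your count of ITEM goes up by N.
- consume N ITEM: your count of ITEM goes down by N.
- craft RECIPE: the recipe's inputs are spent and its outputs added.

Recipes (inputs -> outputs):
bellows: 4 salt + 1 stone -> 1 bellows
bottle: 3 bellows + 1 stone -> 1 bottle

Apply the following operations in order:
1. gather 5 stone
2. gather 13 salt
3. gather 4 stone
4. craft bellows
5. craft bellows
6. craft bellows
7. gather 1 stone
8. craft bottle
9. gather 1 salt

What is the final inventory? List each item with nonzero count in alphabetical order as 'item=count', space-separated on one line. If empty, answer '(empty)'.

Answer: bottle=1 salt=2 stone=6

Derivation:
After 1 (gather 5 stone): stone=5
After 2 (gather 13 salt): salt=13 stone=5
After 3 (gather 4 stone): salt=13 stone=9
After 4 (craft bellows): bellows=1 salt=9 stone=8
After 5 (craft bellows): bellows=2 salt=5 stone=7
After 6 (craft bellows): bellows=3 salt=1 stone=6
After 7 (gather 1 stone): bellows=3 salt=1 stone=7
After 8 (craft bottle): bottle=1 salt=1 stone=6
After 9 (gather 1 salt): bottle=1 salt=2 stone=6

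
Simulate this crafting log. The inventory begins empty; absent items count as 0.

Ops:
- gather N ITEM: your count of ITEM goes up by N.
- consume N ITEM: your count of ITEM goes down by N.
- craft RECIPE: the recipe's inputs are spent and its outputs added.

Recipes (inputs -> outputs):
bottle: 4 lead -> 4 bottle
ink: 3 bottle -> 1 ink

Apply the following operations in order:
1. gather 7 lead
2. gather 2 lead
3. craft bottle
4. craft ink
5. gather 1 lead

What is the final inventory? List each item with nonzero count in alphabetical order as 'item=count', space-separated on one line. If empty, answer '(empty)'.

Answer: bottle=1 ink=1 lead=6

Derivation:
After 1 (gather 7 lead): lead=7
After 2 (gather 2 lead): lead=9
After 3 (craft bottle): bottle=4 lead=5
After 4 (craft ink): bottle=1 ink=1 lead=5
After 5 (gather 1 lead): bottle=1 ink=1 lead=6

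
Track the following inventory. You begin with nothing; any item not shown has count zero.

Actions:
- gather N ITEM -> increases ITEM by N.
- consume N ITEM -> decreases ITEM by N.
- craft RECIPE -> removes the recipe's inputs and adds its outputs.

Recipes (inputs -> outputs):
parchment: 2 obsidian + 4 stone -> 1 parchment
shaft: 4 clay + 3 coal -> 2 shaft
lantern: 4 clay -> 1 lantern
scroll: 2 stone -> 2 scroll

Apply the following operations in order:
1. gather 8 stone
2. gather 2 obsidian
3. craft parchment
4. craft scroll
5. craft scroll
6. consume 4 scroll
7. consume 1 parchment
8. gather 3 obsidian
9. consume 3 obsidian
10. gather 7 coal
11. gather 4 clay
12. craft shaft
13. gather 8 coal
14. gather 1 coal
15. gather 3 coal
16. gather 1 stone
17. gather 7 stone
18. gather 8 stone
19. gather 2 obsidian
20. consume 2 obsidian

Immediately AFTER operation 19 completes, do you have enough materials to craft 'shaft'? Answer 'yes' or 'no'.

Answer: no

Derivation:
After 1 (gather 8 stone): stone=8
After 2 (gather 2 obsidian): obsidian=2 stone=8
After 3 (craft parchment): parchment=1 stone=4
After 4 (craft scroll): parchment=1 scroll=2 stone=2
After 5 (craft scroll): parchment=1 scroll=4
After 6 (consume 4 scroll): parchment=1
After 7 (consume 1 parchment): (empty)
After 8 (gather 3 obsidian): obsidian=3
After 9 (consume 3 obsidian): (empty)
After 10 (gather 7 coal): coal=7
After 11 (gather 4 clay): clay=4 coal=7
After 12 (craft shaft): coal=4 shaft=2
After 13 (gather 8 coal): coal=12 shaft=2
After 14 (gather 1 coal): coal=13 shaft=2
After 15 (gather 3 coal): coal=16 shaft=2
After 16 (gather 1 stone): coal=16 shaft=2 stone=1
After 17 (gather 7 stone): coal=16 shaft=2 stone=8
After 18 (gather 8 stone): coal=16 shaft=2 stone=16
After 19 (gather 2 obsidian): coal=16 obsidian=2 shaft=2 stone=16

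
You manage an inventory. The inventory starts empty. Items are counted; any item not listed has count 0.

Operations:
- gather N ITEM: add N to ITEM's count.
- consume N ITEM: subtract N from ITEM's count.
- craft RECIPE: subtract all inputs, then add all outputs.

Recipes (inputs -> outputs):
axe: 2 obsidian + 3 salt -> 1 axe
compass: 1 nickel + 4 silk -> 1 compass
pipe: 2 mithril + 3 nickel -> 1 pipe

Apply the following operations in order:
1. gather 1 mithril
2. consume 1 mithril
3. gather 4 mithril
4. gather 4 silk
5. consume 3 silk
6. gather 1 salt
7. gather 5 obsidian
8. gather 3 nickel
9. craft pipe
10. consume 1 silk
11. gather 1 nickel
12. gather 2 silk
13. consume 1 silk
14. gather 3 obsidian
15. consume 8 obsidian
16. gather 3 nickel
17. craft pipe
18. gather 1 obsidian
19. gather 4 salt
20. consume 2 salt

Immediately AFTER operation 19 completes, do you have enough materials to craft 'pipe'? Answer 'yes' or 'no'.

After 1 (gather 1 mithril): mithril=1
After 2 (consume 1 mithril): (empty)
After 3 (gather 4 mithril): mithril=4
After 4 (gather 4 silk): mithril=4 silk=4
After 5 (consume 3 silk): mithril=4 silk=1
After 6 (gather 1 salt): mithril=4 salt=1 silk=1
After 7 (gather 5 obsidian): mithril=4 obsidian=5 salt=1 silk=1
After 8 (gather 3 nickel): mithril=4 nickel=3 obsidian=5 salt=1 silk=1
After 9 (craft pipe): mithril=2 obsidian=5 pipe=1 salt=1 silk=1
After 10 (consume 1 silk): mithril=2 obsidian=5 pipe=1 salt=1
After 11 (gather 1 nickel): mithril=2 nickel=1 obsidian=5 pipe=1 salt=1
After 12 (gather 2 silk): mithril=2 nickel=1 obsidian=5 pipe=1 salt=1 silk=2
After 13 (consume 1 silk): mithril=2 nickel=1 obsidian=5 pipe=1 salt=1 silk=1
After 14 (gather 3 obsidian): mithril=2 nickel=1 obsidian=8 pipe=1 salt=1 silk=1
After 15 (consume 8 obsidian): mithril=2 nickel=1 pipe=1 salt=1 silk=1
After 16 (gather 3 nickel): mithril=2 nickel=4 pipe=1 salt=1 silk=1
After 17 (craft pipe): nickel=1 pipe=2 salt=1 silk=1
After 18 (gather 1 obsidian): nickel=1 obsidian=1 pipe=2 salt=1 silk=1
After 19 (gather 4 salt): nickel=1 obsidian=1 pipe=2 salt=5 silk=1

Answer: no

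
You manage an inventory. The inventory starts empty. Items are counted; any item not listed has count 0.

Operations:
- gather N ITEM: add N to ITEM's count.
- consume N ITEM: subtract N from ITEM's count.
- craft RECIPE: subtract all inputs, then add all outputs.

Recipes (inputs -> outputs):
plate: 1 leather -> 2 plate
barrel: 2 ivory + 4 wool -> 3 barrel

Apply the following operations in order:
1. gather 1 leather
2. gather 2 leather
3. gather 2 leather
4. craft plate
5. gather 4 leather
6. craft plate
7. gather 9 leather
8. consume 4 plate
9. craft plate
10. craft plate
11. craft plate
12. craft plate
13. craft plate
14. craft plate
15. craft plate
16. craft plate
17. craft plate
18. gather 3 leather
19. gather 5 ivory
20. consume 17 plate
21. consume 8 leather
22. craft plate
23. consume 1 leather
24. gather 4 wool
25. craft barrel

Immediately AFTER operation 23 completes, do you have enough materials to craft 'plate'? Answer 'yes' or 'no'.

Answer: no

Derivation:
After 1 (gather 1 leather): leather=1
After 2 (gather 2 leather): leather=3
After 3 (gather 2 leather): leather=5
After 4 (craft plate): leather=4 plate=2
After 5 (gather 4 leather): leather=8 plate=2
After 6 (craft plate): leather=7 plate=4
After 7 (gather 9 leather): leather=16 plate=4
After 8 (consume 4 plate): leather=16
After 9 (craft plate): leather=15 plate=2
After 10 (craft plate): leather=14 plate=4
After 11 (craft plate): leather=13 plate=6
After 12 (craft plate): leather=12 plate=8
After 13 (craft plate): leather=11 plate=10
After 14 (craft plate): leather=10 plate=12
After 15 (craft plate): leather=9 plate=14
After 16 (craft plate): leather=8 plate=16
After 17 (craft plate): leather=7 plate=18
After 18 (gather 3 leather): leather=10 plate=18
After 19 (gather 5 ivory): ivory=5 leather=10 plate=18
After 20 (consume 17 plate): ivory=5 leather=10 plate=1
After 21 (consume 8 leather): ivory=5 leather=2 plate=1
After 22 (craft plate): ivory=5 leather=1 plate=3
After 23 (consume 1 leather): ivory=5 plate=3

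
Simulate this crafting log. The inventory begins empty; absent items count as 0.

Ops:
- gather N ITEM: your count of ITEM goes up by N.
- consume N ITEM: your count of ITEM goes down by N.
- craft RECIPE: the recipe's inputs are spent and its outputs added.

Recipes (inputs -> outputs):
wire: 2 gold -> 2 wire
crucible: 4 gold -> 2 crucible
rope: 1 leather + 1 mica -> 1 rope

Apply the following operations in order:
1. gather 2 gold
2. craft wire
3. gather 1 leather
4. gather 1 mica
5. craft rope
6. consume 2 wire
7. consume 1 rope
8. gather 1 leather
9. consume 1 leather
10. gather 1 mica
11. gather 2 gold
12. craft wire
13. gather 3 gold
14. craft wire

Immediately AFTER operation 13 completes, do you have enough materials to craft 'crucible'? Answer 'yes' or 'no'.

Answer: no

Derivation:
After 1 (gather 2 gold): gold=2
After 2 (craft wire): wire=2
After 3 (gather 1 leather): leather=1 wire=2
After 4 (gather 1 mica): leather=1 mica=1 wire=2
After 5 (craft rope): rope=1 wire=2
After 6 (consume 2 wire): rope=1
After 7 (consume 1 rope): (empty)
After 8 (gather 1 leather): leather=1
After 9 (consume 1 leather): (empty)
After 10 (gather 1 mica): mica=1
After 11 (gather 2 gold): gold=2 mica=1
After 12 (craft wire): mica=1 wire=2
After 13 (gather 3 gold): gold=3 mica=1 wire=2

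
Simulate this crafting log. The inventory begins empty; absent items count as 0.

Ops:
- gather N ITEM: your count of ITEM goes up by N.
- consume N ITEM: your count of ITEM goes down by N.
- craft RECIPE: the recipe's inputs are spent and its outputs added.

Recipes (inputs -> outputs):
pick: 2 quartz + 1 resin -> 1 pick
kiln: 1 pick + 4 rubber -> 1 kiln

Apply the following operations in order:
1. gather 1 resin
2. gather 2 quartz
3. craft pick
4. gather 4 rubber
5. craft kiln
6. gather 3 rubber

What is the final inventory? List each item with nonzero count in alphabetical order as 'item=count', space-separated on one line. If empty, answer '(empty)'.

After 1 (gather 1 resin): resin=1
After 2 (gather 2 quartz): quartz=2 resin=1
After 3 (craft pick): pick=1
After 4 (gather 4 rubber): pick=1 rubber=4
After 5 (craft kiln): kiln=1
After 6 (gather 3 rubber): kiln=1 rubber=3

Answer: kiln=1 rubber=3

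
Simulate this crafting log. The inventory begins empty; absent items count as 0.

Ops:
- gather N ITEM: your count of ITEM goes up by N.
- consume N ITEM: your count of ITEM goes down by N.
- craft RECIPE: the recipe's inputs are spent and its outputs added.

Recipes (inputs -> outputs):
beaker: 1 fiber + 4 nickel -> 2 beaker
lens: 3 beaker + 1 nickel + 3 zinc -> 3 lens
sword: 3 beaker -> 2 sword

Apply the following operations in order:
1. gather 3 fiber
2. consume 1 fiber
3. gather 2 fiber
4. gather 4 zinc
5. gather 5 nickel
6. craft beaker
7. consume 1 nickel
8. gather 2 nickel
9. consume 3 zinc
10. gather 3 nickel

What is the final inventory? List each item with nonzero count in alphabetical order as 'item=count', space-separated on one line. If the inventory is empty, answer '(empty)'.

Answer: beaker=2 fiber=3 nickel=5 zinc=1

Derivation:
After 1 (gather 3 fiber): fiber=3
After 2 (consume 1 fiber): fiber=2
After 3 (gather 2 fiber): fiber=4
After 4 (gather 4 zinc): fiber=4 zinc=4
After 5 (gather 5 nickel): fiber=4 nickel=5 zinc=4
After 6 (craft beaker): beaker=2 fiber=3 nickel=1 zinc=4
After 7 (consume 1 nickel): beaker=2 fiber=3 zinc=4
After 8 (gather 2 nickel): beaker=2 fiber=3 nickel=2 zinc=4
After 9 (consume 3 zinc): beaker=2 fiber=3 nickel=2 zinc=1
After 10 (gather 3 nickel): beaker=2 fiber=3 nickel=5 zinc=1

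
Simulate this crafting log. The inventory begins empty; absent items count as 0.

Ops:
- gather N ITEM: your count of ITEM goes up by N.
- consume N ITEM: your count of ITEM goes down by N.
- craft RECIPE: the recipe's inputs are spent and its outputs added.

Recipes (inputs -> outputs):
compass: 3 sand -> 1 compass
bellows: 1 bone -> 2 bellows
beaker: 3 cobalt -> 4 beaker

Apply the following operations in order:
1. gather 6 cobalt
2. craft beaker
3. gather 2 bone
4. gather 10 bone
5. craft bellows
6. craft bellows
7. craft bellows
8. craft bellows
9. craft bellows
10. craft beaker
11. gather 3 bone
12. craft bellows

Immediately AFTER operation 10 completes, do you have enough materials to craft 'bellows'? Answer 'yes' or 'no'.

Answer: yes

Derivation:
After 1 (gather 6 cobalt): cobalt=6
After 2 (craft beaker): beaker=4 cobalt=3
After 3 (gather 2 bone): beaker=4 bone=2 cobalt=3
After 4 (gather 10 bone): beaker=4 bone=12 cobalt=3
After 5 (craft bellows): beaker=4 bellows=2 bone=11 cobalt=3
After 6 (craft bellows): beaker=4 bellows=4 bone=10 cobalt=3
After 7 (craft bellows): beaker=4 bellows=6 bone=9 cobalt=3
After 8 (craft bellows): beaker=4 bellows=8 bone=8 cobalt=3
After 9 (craft bellows): beaker=4 bellows=10 bone=7 cobalt=3
After 10 (craft beaker): beaker=8 bellows=10 bone=7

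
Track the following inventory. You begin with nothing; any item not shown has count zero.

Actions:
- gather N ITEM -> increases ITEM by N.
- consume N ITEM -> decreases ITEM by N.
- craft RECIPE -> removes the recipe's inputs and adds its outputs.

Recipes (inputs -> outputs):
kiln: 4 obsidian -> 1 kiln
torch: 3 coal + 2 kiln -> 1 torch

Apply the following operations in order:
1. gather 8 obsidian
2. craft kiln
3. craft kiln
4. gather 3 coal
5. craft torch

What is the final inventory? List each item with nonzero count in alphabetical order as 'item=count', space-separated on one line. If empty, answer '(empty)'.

After 1 (gather 8 obsidian): obsidian=8
After 2 (craft kiln): kiln=1 obsidian=4
After 3 (craft kiln): kiln=2
After 4 (gather 3 coal): coal=3 kiln=2
After 5 (craft torch): torch=1

Answer: torch=1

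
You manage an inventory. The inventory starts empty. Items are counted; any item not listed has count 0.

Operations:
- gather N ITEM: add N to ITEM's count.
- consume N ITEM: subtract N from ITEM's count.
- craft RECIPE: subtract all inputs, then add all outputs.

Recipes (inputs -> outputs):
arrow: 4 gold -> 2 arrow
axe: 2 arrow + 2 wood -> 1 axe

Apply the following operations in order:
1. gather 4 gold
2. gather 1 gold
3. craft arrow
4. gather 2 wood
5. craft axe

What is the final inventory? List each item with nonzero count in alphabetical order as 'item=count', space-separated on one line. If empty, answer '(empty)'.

Answer: axe=1 gold=1

Derivation:
After 1 (gather 4 gold): gold=4
After 2 (gather 1 gold): gold=5
After 3 (craft arrow): arrow=2 gold=1
After 4 (gather 2 wood): arrow=2 gold=1 wood=2
After 5 (craft axe): axe=1 gold=1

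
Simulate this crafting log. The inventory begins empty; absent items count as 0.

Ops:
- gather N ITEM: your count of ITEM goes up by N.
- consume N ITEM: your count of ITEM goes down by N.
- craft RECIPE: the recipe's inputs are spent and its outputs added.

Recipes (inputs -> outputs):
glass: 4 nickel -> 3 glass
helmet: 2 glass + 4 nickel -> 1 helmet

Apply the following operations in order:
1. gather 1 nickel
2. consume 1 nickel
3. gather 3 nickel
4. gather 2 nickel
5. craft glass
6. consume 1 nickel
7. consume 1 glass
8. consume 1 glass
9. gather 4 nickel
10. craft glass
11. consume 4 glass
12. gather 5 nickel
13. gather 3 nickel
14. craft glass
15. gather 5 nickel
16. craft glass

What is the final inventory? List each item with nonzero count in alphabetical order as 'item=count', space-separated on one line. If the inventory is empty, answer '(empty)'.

Answer: glass=6 nickel=5

Derivation:
After 1 (gather 1 nickel): nickel=1
After 2 (consume 1 nickel): (empty)
After 3 (gather 3 nickel): nickel=3
After 4 (gather 2 nickel): nickel=5
After 5 (craft glass): glass=3 nickel=1
After 6 (consume 1 nickel): glass=3
After 7 (consume 1 glass): glass=2
After 8 (consume 1 glass): glass=1
After 9 (gather 4 nickel): glass=1 nickel=4
After 10 (craft glass): glass=4
After 11 (consume 4 glass): (empty)
After 12 (gather 5 nickel): nickel=5
After 13 (gather 3 nickel): nickel=8
After 14 (craft glass): glass=3 nickel=4
After 15 (gather 5 nickel): glass=3 nickel=9
After 16 (craft glass): glass=6 nickel=5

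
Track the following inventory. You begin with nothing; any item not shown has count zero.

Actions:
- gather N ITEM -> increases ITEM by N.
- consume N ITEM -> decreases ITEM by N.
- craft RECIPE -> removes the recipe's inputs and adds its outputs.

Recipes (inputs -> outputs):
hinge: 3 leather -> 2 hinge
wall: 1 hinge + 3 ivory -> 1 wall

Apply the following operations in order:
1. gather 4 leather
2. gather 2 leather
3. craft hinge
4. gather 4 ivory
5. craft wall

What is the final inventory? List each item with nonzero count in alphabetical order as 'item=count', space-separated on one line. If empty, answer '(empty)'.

Answer: hinge=1 ivory=1 leather=3 wall=1

Derivation:
After 1 (gather 4 leather): leather=4
After 2 (gather 2 leather): leather=6
After 3 (craft hinge): hinge=2 leather=3
After 4 (gather 4 ivory): hinge=2 ivory=4 leather=3
After 5 (craft wall): hinge=1 ivory=1 leather=3 wall=1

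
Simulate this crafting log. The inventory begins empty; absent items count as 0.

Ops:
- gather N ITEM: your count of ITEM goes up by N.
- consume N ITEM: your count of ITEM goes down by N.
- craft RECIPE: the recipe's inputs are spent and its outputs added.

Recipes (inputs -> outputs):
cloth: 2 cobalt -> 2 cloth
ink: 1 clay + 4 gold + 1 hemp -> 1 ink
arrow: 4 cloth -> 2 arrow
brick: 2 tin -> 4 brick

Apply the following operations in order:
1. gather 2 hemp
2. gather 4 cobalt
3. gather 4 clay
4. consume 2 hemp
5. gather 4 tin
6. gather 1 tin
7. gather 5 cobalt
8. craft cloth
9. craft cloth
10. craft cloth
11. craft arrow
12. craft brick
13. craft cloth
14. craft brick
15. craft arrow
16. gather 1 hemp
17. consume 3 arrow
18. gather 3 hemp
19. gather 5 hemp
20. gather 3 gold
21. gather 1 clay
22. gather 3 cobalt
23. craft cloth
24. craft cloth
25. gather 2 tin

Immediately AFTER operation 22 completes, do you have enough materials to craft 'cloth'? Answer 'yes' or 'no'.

Answer: yes

Derivation:
After 1 (gather 2 hemp): hemp=2
After 2 (gather 4 cobalt): cobalt=4 hemp=2
After 3 (gather 4 clay): clay=4 cobalt=4 hemp=2
After 4 (consume 2 hemp): clay=4 cobalt=4
After 5 (gather 4 tin): clay=4 cobalt=4 tin=4
After 6 (gather 1 tin): clay=4 cobalt=4 tin=5
After 7 (gather 5 cobalt): clay=4 cobalt=9 tin=5
After 8 (craft cloth): clay=4 cloth=2 cobalt=7 tin=5
After 9 (craft cloth): clay=4 cloth=4 cobalt=5 tin=5
After 10 (craft cloth): clay=4 cloth=6 cobalt=3 tin=5
After 11 (craft arrow): arrow=2 clay=4 cloth=2 cobalt=3 tin=5
After 12 (craft brick): arrow=2 brick=4 clay=4 cloth=2 cobalt=3 tin=3
After 13 (craft cloth): arrow=2 brick=4 clay=4 cloth=4 cobalt=1 tin=3
After 14 (craft brick): arrow=2 brick=8 clay=4 cloth=4 cobalt=1 tin=1
After 15 (craft arrow): arrow=4 brick=8 clay=4 cobalt=1 tin=1
After 16 (gather 1 hemp): arrow=4 brick=8 clay=4 cobalt=1 hemp=1 tin=1
After 17 (consume 3 arrow): arrow=1 brick=8 clay=4 cobalt=1 hemp=1 tin=1
After 18 (gather 3 hemp): arrow=1 brick=8 clay=4 cobalt=1 hemp=4 tin=1
After 19 (gather 5 hemp): arrow=1 brick=8 clay=4 cobalt=1 hemp=9 tin=1
After 20 (gather 3 gold): arrow=1 brick=8 clay=4 cobalt=1 gold=3 hemp=9 tin=1
After 21 (gather 1 clay): arrow=1 brick=8 clay=5 cobalt=1 gold=3 hemp=9 tin=1
After 22 (gather 3 cobalt): arrow=1 brick=8 clay=5 cobalt=4 gold=3 hemp=9 tin=1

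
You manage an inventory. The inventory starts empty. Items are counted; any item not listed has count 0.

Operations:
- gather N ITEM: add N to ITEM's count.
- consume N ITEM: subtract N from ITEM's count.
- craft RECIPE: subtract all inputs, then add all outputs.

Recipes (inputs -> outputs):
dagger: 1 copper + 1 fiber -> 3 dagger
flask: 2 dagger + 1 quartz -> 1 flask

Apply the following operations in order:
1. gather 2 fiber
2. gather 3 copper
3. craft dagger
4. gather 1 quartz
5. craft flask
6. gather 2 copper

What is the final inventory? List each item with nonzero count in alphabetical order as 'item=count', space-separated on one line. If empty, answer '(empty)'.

Answer: copper=4 dagger=1 fiber=1 flask=1

Derivation:
After 1 (gather 2 fiber): fiber=2
After 2 (gather 3 copper): copper=3 fiber=2
After 3 (craft dagger): copper=2 dagger=3 fiber=1
After 4 (gather 1 quartz): copper=2 dagger=3 fiber=1 quartz=1
After 5 (craft flask): copper=2 dagger=1 fiber=1 flask=1
After 6 (gather 2 copper): copper=4 dagger=1 fiber=1 flask=1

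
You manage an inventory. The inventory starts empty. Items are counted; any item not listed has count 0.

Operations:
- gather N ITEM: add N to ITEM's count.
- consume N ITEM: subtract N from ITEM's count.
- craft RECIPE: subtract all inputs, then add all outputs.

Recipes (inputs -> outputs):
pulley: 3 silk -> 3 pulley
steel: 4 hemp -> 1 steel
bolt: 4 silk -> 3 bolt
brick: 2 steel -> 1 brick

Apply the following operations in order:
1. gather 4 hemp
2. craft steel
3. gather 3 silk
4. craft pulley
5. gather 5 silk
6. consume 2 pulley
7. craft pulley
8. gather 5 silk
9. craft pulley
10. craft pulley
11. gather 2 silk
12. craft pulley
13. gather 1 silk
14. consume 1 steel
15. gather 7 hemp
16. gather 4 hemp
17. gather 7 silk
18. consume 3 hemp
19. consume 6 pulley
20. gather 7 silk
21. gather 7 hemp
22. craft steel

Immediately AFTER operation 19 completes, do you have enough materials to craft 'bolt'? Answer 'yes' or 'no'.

After 1 (gather 4 hemp): hemp=4
After 2 (craft steel): steel=1
After 3 (gather 3 silk): silk=3 steel=1
After 4 (craft pulley): pulley=3 steel=1
After 5 (gather 5 silk): pulley=3 silk=5 steel=1
After 6 (consume 2 pulley): pulley=1 silk=5 steel=1
After 7 (craft pulley): pulley=4 silk=2 steel=1
After 8 (gather 5 silk): pulley=4 silk=7 steel=1
After 9 (craft pulley): pulley=7 silk=4 steel=1
After 10 (craft pulley): pulley=10 silk=1 steel=1
After 11 (gather 2 silk): pulley=10 silk=3 steel=1
After 12 (craft pulley): pulley=13 steel=1
After 13 (gather 1 silk): pulley=13 silk=1 steel=1
After 14 (consume 1 steel): pulley=13 silk=1
After 15 (gather 7 hemp): hemp=7 pulley=13 silk=1
After 16 (gather 4 hemp): hemp=11 pulley=13 silk=1
After 17 (gather 7 silk): hemp=11 pulley=13 silk=8
After 18 (consume 3 hemp): hemp=8 pulley=13 silk=8
After 19 (consume 6 pulley): hemp=8 pulley=7 silk=8

Answer: yes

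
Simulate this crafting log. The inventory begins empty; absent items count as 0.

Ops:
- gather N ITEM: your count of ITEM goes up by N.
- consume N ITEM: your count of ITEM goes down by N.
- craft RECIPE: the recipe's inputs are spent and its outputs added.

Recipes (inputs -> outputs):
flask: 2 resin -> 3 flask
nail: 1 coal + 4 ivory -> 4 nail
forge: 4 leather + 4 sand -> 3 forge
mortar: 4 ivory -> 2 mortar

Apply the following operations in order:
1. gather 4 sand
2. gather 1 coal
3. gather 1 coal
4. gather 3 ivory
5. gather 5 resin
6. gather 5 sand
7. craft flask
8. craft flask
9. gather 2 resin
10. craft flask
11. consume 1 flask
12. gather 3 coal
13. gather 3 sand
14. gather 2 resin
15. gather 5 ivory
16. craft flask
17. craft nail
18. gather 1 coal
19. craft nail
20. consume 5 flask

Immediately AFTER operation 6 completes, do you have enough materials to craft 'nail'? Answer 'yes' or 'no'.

After 1 (gather 4 sand): sand=4
After 2 (gather 1 coal): coal=1 sand=4
After 3 (gather 1 coal): coal=2 sand=4
After 4 (gather 3 ivory): coal=2 ivory=3 sand=4
After 5 (gather 5 resin): coal=2 ivory=3 resin=5 sand=4
After 6 (gather 5 sand): coal=2 ivory=3 resin=5 sand=9

Answer: no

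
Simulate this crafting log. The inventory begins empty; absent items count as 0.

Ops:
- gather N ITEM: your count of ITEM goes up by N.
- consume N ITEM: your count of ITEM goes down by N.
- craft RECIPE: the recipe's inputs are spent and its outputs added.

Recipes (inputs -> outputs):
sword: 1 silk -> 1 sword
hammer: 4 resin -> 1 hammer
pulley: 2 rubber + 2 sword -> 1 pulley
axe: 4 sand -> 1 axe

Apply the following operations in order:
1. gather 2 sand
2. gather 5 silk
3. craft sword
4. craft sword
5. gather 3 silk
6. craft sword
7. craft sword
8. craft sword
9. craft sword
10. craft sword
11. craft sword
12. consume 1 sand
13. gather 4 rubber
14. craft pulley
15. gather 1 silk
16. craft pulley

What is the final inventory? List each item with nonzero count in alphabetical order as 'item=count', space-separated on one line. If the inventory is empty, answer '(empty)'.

After 1 (gather 2 sand): sand=2
After 2 (gather 5 silk): sand=2 silk=5
After 3 (craft sword): sand=2 silk=4 sword=1
After 4 (craft sword): sand=2 silk=3 sword=2
After 5 (gather 3 silk): sand=2 silk=6 sword=2
After 6 (craft sword): sand=2 silk=5 sword=3
After 7 (craft sword): sand=2 silk=4 sword=4
After 8 (craft sword): sand=2 silk=3 sword=5
After 9 (craft sword): sand=2 silk=2 sword=6
After 10 (craft sword): sand=2 silk=1 sword=7
After 11 (craft sword): sand=2 sword=8
After 12 (consume 1 sand): sand=1 sword=8
After 13 (gather 4 rubber): rubber=4 sand=1 sword=8
After 14 (craft pulley): pulley=1 rubber=2 sand=1 sword=6
After 15 (gather 1 silk): pulley=1 rubber=2 sand=1 silk=1 sword=6
After 16 (craft pulley): pulley=2 sand=1 silk=1 sword=4

Answer: pulley=2 sand=1 silk=1 sword=4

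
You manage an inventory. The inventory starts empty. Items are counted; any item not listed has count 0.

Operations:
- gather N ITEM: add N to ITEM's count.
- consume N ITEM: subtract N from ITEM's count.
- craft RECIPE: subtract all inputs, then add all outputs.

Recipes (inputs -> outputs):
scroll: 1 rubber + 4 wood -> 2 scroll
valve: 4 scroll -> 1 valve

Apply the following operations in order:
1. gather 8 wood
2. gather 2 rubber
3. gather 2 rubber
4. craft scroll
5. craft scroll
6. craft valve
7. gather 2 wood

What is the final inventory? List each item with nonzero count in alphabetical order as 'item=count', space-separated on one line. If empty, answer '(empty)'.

After 1 (gather 8 wood): wood=8
After 2 (gather 2 rubber): rubber=2 wood=8
After 3 (gather 2 rubber): rubber=4 wood=8
After 4 (craft scroll): rubber=3 scroll=2 wood=4
After 5 (craft scroll): rubber=2 scroll=4
After 6 (craft valve): rubber=2 valve=1
After 7 (gather 2 wood): rubber=2 valve=1 wood=2

Answer: rubber=2 valve=1 wood=2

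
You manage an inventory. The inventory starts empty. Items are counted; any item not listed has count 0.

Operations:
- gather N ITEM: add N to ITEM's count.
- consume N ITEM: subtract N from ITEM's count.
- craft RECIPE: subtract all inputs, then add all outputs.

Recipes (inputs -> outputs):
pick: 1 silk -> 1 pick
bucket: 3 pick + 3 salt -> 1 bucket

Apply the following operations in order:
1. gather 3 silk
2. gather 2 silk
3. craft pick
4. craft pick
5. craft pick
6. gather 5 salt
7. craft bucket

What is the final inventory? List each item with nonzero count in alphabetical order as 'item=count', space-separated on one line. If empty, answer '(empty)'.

Answer: bucket=1 salt=2 silk=2

Derivation:
After 1 (gather 3 silk): silk=3
After 2 (gather 2 silk): silk=5
After 3 (craft pick): pick=1 silk=4
After 4 (craft pick): pick=2 silk=3
After 5 (craft pick): pick=3 silk=2
After 6 (gather 5 salt): pick=3 salt=5 silk=2
After 7 (craft bucket): bucket=1 salt=2 silk=2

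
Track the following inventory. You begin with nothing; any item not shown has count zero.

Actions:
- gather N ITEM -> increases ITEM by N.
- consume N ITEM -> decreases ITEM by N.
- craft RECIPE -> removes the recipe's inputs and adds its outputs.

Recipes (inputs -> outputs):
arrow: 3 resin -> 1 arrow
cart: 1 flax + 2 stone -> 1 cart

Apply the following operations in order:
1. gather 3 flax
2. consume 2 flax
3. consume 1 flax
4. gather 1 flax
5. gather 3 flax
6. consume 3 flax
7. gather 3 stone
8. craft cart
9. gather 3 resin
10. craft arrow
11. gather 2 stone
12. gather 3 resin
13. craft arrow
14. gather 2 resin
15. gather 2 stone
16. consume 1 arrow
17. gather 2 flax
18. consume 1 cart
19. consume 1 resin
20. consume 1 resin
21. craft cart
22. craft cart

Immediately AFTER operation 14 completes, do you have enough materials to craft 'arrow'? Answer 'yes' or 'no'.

After 1 (gather 3 flax): flax=3
After 2 (consume 2 flax): flax=1
After 3 (consume 1 flax): (empty)
After 4 (gather 1 flax): flax=1
After 5 (gather 3 flax): flax=4
After 6 (consume 3 flax): flax=1
After 7 (gather 3 stone): flax=1 stone=3
After 8 (craft cart): cart=1 stone=1
After 9 (gather 3 resin): cart=1 resin=3 stone=1
After 10 (craft arrow): arrow=1 cart=1 stone=1
After 11 (gather 2 stone): arrow=1 cart=1 stone=3
After 12 (gather 3 resin): arrow=1 cart=1 resin=3 stone=3
After 13 (craft arrow): arrow=2 cart=1 stone=3
After 14 (gather 2 resin): arrow=2 cart=1 resin=2 stone=3

Answer: no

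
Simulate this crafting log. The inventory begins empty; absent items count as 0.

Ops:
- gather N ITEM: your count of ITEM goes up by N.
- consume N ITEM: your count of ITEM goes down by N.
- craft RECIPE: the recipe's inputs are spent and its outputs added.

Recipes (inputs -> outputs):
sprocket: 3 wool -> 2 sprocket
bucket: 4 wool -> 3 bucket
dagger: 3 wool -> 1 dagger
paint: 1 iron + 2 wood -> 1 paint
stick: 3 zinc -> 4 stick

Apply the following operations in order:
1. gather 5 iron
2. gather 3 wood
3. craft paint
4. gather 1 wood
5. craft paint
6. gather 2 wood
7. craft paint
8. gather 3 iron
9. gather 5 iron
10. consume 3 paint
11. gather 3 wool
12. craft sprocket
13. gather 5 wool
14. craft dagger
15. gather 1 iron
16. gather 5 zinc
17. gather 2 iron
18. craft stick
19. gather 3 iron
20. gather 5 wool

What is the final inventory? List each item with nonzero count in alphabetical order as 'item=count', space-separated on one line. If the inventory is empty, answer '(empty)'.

After 1 (gather 5 iron): iron=5
After 2 (gather 3 wood): iron=5 wood=3
After 3 (craft paint): iron=4 paint=1 wood=1
After 4 (gather 1 wood): iron=4 paint=1 wood=2
After 5 (craft paint): iron=3 paint=2
After 6 (gather 2 wood): iron=3 paint=2 wood=2
After 7 (craft paint): iron=2 paint=3
After 8 (gather 3 iron): iron=5 paint=3
After 9 (gather 5 iron): iron=10 paint=3
After 10 (consume 3 paint): iron=10
After 11 (gather 3 wool): iron=10 wool=3
After 12 (craft sprocket): iron=10 sprocket=2
After 13 (gather 5 wool): iron=10 sprocket=2 wool=5
After 14 (craft dagger): dagger=1 iron=10 sprocket=2 wool=2
After 15 (gather 1 iron): dagger=1 iron=11 sprocket=2 wool=2
After 16 (gather 5 zinc): dagger=1 iron=11 sprocket=2 wool=2 zinc=5
After 17 (gather 2 iron): dagger=1 iron=13 sprocket=2 wool=2 zinc=5
After 18 (craft stick): dagger=1 iron=13 sprocket=2 stick=4 wool=2 zinc=2
After 19 (gather 3 iron): dagger=1 iron=16 sprocket=2 stick=4 wool=2 zinc=2
After 20 (gather 5 wool): dagger=1 iron=16 sprocket=2 stick=4 wool=7 zinc=2

Answer: dagger=1 iron=16 sprocket=2 stick=4 wool=7 zinc=2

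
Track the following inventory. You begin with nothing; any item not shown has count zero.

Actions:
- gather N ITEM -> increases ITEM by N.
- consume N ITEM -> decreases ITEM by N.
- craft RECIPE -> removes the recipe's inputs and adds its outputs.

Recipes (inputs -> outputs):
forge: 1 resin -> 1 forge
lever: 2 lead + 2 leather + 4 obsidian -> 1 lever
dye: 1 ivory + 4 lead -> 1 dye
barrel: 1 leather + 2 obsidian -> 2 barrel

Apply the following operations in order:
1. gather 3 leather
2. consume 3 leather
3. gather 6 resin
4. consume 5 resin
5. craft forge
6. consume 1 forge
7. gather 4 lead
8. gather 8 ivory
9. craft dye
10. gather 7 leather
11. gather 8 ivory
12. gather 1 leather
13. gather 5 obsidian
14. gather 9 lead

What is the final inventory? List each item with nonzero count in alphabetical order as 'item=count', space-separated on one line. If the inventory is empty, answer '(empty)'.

Answer: dye=1 ivory=15 lead=9 leather=8 obsidian=5

Derivation:
After 1 (gather 3 leather): leather=3
After 2 (consume 3 leather): (empty)
After 3 (gather 6 resin): resin=6
After 4 (consume 5 resin): resin=1
After 5 (craft forge): forge=1
After 6 (consume 1 forge): (empty)
After 7 (gather 4 lead): lead=4
After 8 (gather 8 ivory): ivory=8 lead=4
After 9 (craft dye): dye=1 ivory=7
After 10 (gather 7 leather): dye=1 ivory=7 leather=7
After 11 (gather 8 ivory): dye=1 ivory=15 leather=7
After 12 (gather 1 leather): dye=1 ivory=15 leather=8
After 13 (gather 5 obsidian): dye=1 ivory=15 leather=8 obsidian=5
After 14 (gather 9 lead): dye=1 ivory=15 lead=9 leather=8 obsidian=5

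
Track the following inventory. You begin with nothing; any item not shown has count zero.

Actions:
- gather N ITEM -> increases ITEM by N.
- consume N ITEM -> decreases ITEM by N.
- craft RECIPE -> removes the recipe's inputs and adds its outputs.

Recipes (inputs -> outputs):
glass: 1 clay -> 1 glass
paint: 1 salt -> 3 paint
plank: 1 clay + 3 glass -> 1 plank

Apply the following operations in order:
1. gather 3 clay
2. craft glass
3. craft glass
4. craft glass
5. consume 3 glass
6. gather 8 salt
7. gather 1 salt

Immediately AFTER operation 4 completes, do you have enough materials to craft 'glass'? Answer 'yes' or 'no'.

Answer: no

Derivation:
After 1 (gather 3 clay): clay=3
After 2 (craft glass): clay=2 glass=1
After 3 (craft glass): clay=1 glass=2
After 4 (craft glass): glass=3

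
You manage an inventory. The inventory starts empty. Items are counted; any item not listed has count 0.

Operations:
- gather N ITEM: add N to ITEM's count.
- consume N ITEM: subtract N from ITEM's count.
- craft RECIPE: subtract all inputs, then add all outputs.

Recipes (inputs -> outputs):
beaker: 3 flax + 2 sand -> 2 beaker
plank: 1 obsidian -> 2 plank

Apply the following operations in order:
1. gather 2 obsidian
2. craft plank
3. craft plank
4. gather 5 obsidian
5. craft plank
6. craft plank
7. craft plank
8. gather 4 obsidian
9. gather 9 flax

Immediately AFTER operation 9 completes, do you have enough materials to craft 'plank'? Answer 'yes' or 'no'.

After 1 (gather 2 obsidian): obsidian=2
After 2 (craft plank): obsidian=1 plank=2
After 3 (craft plank): plank=4
After 4 (gather 5 obsidian): obsidian=5 plank=4
After 5 (craft plank): obsidian=4 plank=6
After 6 (craft plank): obsidian=3 plank=8
After 7 (craft plank): obsidian=2 plank=10
After 8 (gather 4 obsidian): obsidian=6 plank=10
After 9 (gather 9 flax): flax=9 obsidian=6 plank=10

Answer: yes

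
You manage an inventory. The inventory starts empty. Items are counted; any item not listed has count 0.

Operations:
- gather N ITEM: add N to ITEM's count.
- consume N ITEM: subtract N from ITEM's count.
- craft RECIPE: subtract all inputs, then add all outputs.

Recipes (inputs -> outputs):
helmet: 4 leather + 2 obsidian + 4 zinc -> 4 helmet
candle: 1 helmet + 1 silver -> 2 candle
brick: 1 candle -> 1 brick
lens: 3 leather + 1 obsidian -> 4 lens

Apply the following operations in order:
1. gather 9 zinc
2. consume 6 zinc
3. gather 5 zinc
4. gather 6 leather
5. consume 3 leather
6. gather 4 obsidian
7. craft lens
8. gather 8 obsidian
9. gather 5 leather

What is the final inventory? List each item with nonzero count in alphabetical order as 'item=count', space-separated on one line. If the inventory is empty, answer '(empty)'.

After 1 (gather 9 zinc): zinc=9
After 2 (consume 6 zinc): zinc=3
After 3 (gather 5 zinc): zinc=8
After 4 (gather 6 leather): leather=6 zinc=8
After 5 (consume 3 leather): leather=3 zinc=8
After 6 (gather 4 obsidian): leather=3 obsidian=4 zinc=8
After 7 (craft lens): lens=4 obsidian=3 zinc=8
After 8 (gather 8 obsidian): lens=4 obsidian=11 zinc=8
After 9 (gather 5 leather): leather=5 lens=4 obsidian=11 zinc=8

Answer: leather=5 lens=4 obsidian=11 zinc=8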